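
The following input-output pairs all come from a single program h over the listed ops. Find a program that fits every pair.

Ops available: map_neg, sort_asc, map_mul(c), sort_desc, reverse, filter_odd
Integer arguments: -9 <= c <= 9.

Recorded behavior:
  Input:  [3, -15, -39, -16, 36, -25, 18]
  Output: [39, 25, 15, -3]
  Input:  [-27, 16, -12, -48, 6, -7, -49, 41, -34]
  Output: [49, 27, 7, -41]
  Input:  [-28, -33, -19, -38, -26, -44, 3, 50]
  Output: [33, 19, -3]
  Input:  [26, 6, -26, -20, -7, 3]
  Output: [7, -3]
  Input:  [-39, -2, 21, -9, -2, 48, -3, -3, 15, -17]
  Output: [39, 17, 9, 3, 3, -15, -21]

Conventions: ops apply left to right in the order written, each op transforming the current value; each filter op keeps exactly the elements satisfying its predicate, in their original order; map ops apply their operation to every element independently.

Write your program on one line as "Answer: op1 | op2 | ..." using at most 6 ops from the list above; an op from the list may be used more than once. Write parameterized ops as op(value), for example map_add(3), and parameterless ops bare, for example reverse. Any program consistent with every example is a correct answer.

sort_asc | reverse | map_neg | filter_odd | sort_desc

Check, running the answer program on each example:
  [3, -15, -39, -16, 36, -25, 18] -> [-39, -25, -16, -15, 3, 18, 36] -> [36, 18, 3, -15, -16, -25, -39] -> [-36, -18, -3, 15, 16, 25, 39] -> [-3, 15, 25, 39] -> [39, 25, 15, -3]
  [-27, 16, -12, -48, 6, -7, -49, 41, -34] -> [-49, -48, -34, -27, -12, -7, 6, 16, 41] -> [41, 16, 6, -7, -12, -27, -34, -48, -49] -> [-41, -16, -6, 7, 12, 27, 34, 48, 49] -> [-41, 7, 27, 49] -> [49, 27, 7, -41]
  [-28, -33, -19, -38, -26, -44, 3, 50] -> [-44, -38, -33, -28, -26, -19, 3, 50] -> [50, 3, -19, -26, -28, -33, -38, -44] -> [-50, -3, 19, 26, 28, 33, 38, 44] -> [-3, 19, 33] -> [33, 19, -3]
  [26, 6, -26, -20, -7, 3] -> [-26, -20, -7, 3, 6, 26] -> [26, 6, 3, -7, -20, -26] -> [-26, -6, -3, 7, 20, 26] -> [-3, 7] -> [7, -3]
  [-39, -2, 21, -9, -2, 48, -3, -3, 15, -17] -> [-39, -17, -9, -3, -3, -2, -2, 15, 21, 48] -> [48, 21, 15, -2, -2, -3, -3, -9, -17, -39] -> [-48, -21, -15, 2, 2, 3, 3, 9, 17, 39] -> [-21, -15, 3, 3, 9, 17, 39] -> [39, 17, 9, 3, 3, -15, -21]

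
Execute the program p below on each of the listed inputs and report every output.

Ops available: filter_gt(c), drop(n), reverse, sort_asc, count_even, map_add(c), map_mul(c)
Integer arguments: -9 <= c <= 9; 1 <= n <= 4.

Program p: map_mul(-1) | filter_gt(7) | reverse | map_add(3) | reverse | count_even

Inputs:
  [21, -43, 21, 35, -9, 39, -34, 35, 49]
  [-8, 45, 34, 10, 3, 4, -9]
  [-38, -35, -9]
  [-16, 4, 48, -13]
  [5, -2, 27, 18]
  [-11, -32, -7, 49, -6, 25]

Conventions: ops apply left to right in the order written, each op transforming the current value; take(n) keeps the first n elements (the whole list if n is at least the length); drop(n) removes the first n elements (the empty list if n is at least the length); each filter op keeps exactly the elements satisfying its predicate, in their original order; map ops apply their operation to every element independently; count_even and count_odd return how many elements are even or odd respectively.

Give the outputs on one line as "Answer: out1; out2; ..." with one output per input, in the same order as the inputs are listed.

2; 1; 2; 1; 0; 1

Execution, op by op:
  [21, -43, 21, 35, -9, 39, -34, 35, 49] -> [-21, 43, -21, -35, 9, -39, 34, -35, -49] -> [43, 9, 34] -> [34, 9, 43] -> [37, 12, 46] -> [46, 12, 37] -> 2
  [-8, 45, 34, 10, 3, 4, -9] -> [8, -45, -34, -10, -3, -4, 9] -> [8, 9] -> [9, 8] -> [12, 11] -> [11, 12] -> 1
  [-38, -35, -9] -> [38, 35, 9] -> [38, 35, 9] -> [9, 35, 38] -> [12, 38, 41] -> [41, 38, 12] -> 2
  [-16, 4, 48, -13] -> [16, -4, -48, 13] -> [16, 13] -> [13, 16] -> [16, 19] -> [19, 16] -> 1
  [5, -2, 27, 18] -> [-5, 2, -27, -18] -> [] -> [] -> [] -> [] -> 0
  [-11, -32, -7, 49, -6, 25] -> [11, 32, 7, -49, 6, -25] -> [11, 32] -> [32, 11] -> [35, 14] -> [14, 35] -> 1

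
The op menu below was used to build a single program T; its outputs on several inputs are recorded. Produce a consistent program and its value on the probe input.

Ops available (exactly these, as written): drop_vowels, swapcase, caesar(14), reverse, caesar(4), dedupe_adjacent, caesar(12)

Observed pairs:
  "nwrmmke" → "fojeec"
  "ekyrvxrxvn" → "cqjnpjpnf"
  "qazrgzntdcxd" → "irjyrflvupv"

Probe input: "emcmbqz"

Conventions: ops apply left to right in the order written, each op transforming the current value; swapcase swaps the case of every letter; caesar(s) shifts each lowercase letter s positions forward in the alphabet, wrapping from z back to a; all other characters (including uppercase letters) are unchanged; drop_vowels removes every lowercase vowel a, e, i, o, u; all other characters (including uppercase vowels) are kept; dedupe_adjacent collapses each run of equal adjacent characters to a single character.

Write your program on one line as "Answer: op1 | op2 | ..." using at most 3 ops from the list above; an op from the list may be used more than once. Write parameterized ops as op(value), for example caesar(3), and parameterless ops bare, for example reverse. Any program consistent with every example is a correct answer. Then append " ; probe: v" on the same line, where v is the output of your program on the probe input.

drop_vowels | caesar(4) | caesar(14) ; probe: "euetir"

Check, running the answer program on each example:
  "nwrmmke" -> "nwrmmk" -> "ravqqo" -> "fojeec"
  "ekyrvxrxvn" -> "kyrvxrxvn" -> "ocvzbvbzr" -> "cqjnpjpnf"
  "qazrgzntdcxd" -> "qzrgzntdcxd" -> "udvkdrxhgbh" -> "irjyrflvupv"
  probe: "emcmbqz" -> "mcmbqz" -> "qgqfud" -> "euetir"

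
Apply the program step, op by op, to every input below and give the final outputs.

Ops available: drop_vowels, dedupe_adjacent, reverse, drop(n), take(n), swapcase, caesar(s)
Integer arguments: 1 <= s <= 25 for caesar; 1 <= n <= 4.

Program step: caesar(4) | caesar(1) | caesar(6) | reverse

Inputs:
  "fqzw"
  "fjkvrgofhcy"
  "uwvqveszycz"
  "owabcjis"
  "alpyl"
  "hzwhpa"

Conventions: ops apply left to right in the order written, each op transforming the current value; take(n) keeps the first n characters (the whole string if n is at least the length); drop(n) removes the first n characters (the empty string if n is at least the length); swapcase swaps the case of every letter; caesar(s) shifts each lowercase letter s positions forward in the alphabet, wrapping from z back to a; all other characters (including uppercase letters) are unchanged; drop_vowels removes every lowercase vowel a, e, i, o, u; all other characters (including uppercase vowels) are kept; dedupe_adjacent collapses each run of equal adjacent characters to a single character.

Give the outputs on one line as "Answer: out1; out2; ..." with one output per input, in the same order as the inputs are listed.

"hkbq"; "jnsqzrcgvuq"; "knjkdpgbghf"; "dtunmlhz"; "wjawl"; "lashks"

Execution, op by op:
  "fqzw" -> "juda" -> "kveb" -> "qbkh" -> "hkbq"
  "fjkvrgofhcy" -> "jnozvksjlgc" -> "kopawltkmhd" -> "quvgcrzqsnj" -> "jnsqzrcgvuq"
  "uwvqveszycz" -> "yazuziwdcgd" -> "zbavajxedhe" -> "fhgbgpdkjnk" -> "knjkdpgbghf"
  "owabcjis" -> "saefgnmw" -> "tbfghonx" -> "zhlmnutd" -> "dtunmlhz"
  "alpyl" -> "eptcp" -> "fqudq" -> "lwajw" -> "wjawl"
  "hzwhpa" -> "ldalte" -> "mebmuf" -> "skhsal" -> "lashks"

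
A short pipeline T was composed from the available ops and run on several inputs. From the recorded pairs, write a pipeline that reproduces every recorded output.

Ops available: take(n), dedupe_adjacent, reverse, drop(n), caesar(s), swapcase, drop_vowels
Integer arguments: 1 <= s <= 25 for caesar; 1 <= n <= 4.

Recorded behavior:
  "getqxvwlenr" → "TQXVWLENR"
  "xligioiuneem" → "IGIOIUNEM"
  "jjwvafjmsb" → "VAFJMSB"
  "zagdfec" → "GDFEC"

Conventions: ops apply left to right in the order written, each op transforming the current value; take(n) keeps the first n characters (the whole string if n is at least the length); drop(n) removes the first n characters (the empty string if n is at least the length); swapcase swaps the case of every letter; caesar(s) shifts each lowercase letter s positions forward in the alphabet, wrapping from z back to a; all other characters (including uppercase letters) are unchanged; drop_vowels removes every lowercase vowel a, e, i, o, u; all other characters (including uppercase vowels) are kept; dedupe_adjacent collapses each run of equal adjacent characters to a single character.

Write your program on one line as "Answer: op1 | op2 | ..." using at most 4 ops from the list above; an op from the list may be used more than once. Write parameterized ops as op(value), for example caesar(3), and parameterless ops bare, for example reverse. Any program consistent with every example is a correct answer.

dedupe_adjacent | drop(1) | swapcase | drop(1)

Check, running the answer program on each example:
  "getqxvwlenr" -> "getqxvwlenr" -> "etqxvwlenr" -> "ETQXVWLENR" -> "TQXVWLENR"
  "xligioiuneem" -> "xligioiunem" -> "ligioiunem" -> "LIGIOIUNEM" -> "IGIOIUNEM"
  "jjwvafjmsb" -> "jwvafjmsb" -> "wvafjmsb" -> "WVAFJMSB" -> "VAFJMSB"
  "zagdfec" -> "zagdfec" -> "agdfec" -> "AGDFEC" -> "GDFEC"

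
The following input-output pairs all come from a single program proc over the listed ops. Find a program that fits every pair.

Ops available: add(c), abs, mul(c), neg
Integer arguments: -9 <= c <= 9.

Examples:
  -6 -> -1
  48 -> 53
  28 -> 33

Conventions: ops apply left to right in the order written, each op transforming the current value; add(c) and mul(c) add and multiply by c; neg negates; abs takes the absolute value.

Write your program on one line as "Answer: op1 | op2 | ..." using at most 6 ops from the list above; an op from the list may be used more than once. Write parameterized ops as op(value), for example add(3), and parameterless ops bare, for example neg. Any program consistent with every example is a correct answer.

add(-6) | add(9) | neg | add(-2) | neg

Check, running the answer program on each example:
  -6 -> -12 -> -3 -> 3 -> 1 -> -1
  48 -> 42 -> 51 -> -51 -> -53 -> 53
  28 -> 22 -> 31 -> -31 -> -33 -> 33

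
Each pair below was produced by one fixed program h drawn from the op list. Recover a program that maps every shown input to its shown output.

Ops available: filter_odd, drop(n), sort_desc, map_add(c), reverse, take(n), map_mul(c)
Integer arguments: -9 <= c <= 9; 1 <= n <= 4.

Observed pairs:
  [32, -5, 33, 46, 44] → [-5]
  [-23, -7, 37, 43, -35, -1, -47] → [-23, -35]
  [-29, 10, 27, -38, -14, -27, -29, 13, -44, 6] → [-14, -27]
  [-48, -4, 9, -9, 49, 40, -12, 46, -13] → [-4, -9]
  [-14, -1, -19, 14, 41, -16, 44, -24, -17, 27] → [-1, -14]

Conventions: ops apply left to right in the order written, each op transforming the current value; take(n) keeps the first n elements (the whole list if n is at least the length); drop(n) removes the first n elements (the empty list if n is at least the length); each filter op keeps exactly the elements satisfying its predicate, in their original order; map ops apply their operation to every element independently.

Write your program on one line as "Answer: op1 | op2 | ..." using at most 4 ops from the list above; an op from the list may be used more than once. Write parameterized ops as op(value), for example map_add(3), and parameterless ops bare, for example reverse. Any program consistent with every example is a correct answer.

reverse | sort_desc | drop(4) | take(2)

Check, running the answer program on each example:
  [32, -5, 33, 46, 44] -> [44, 46, 33, -5, 32] -> [46, 44, 33, 32, -5] -> [-5] -> [-5]
  [-23, -7, 37, 43, -35, -1, -47] -> [-47, -1, -35, 43, 37, -7, -23] -> [43, 37, -1, -7, -23, -35, -47] -> [-23, -35, -47] -> [-23, -35]
  [-29, 10, 27, -38, -14, -27, -29, 13, -44, 6] -> [6, -44, 13, -29, -27, -14, -38, 27, 10, -29] -> [27, 13, 10, 6, -14, -27, -29, -29, -38, -44] -> [-14, -27, -29, -29, -38, -44] -> [-14, -27]
  [-48, -4, 9, -9, 49, 40, -12, 46, -13] -> [-13, 46, -12, 40, 49, -9, 9, -4, -48] -> [49, 46, 40, 9, -4, -9, -12, -13, -48] -> [-4, -9, -12, -13, -48] -> [-4, -9]
  [-14, -1, -19, 14, 41, -16, 44, -24, -17, 27] -> [27, -17, -24, 44, -16, 41, 14, -19, -1, -14] -> [44, 41, 27, 14, -1, -14, -16, -17, -19, -24] -> [-1, -14, -16, -17, -19, -24] -> [-1, -14]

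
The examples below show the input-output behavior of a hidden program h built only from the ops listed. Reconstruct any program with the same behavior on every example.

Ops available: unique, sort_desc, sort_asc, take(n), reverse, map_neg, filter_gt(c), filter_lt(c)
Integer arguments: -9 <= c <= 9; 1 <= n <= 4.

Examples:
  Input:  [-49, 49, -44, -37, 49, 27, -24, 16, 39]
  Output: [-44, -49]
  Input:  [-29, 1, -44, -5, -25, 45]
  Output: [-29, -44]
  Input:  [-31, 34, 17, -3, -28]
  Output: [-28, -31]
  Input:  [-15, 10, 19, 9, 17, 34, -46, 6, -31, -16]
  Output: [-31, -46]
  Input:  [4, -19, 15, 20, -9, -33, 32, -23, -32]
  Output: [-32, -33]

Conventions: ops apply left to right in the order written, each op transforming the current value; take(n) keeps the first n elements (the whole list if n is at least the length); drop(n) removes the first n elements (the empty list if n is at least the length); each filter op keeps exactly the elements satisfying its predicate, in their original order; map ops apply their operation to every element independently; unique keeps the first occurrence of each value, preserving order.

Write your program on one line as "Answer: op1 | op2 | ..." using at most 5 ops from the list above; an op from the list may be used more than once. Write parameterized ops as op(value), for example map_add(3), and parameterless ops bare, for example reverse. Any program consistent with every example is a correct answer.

sort_asc | unique | take(2) | reverse

Check, running the answer program on each example:
  [-49, 49, -44, -37, 49, 27, -24, 16, 39] -> [-49, -44, -37, -24, 16, 27, 39, 49, 49] -> [-49, -44, -37, -24, 16, 27, 39, 49] -> [-49, -44] -> [-44, -49]
  [-29, 1, -44, -5, -25, 45] -> [-44, -29, -25, -5, 1, 45] -> [-44, -29, -25, -5, 1, 45] -> [-44, -29] -> [-29, -44]
  [-31, 34, 17, -3, -28] -> [-31, -28, -3, 17, 34] -> [-31, -28, -3, 17, 34] -> [-31, -28] -> [-28, -31]
  [-15, 10, 19, 9, 17, 34, -46, 6, -31, -16] -> [-46, -31, -16, -15, 6, 9, 10, 17, 19, 34] -> [-46, -31, -16, -15, 6, 9, 10, 17, 19, 34] -> [-46, -31] -> [-31, -46]
  [4, -19, 15, 20, -9, -33, 32, -23, -32] -> [-33, -32, -23, -19, -9, 4, 15, 20, 32] -> [-33, -32, -23, -19, -9, 4, 15, 20, 32] -> [-33, -32] -> [-32, -33]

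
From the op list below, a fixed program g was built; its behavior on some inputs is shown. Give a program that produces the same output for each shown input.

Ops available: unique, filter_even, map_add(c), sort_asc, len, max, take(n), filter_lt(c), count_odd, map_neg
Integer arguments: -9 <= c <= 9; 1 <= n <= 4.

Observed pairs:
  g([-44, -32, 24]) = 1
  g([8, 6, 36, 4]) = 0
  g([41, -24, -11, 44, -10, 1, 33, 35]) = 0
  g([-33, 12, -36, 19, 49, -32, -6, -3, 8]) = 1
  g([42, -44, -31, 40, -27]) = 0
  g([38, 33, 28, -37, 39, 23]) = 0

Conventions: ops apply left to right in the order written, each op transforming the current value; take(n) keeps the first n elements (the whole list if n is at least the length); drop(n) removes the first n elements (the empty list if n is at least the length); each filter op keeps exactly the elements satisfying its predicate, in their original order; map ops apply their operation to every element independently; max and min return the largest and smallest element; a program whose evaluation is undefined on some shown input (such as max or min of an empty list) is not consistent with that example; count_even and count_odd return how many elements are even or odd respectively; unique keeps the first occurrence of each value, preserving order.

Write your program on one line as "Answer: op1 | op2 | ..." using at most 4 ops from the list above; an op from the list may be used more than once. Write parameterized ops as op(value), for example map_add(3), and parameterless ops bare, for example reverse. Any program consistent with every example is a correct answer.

take(1) | filter_lt(6) | map_neg | len

Check, running the answer program on each example:
  [-44, -32, 24] -> [-44] -> [-44] -> [44] -> 1
  [8, 6, 36, 4] -> [8] -> [] -> [] -> 0
  [41, -24, -11, 44, -10, 1, 33, 35] -> [41] -> [] -> [] -> 0
  [-33, 12, -36, 19, 49, -32, -6, -3, 8] -> [-33] -> [-33] -> [33] -> 1
  [42, -44, -31, 40, -27] -> [42] -> [] -> [] -> 0
  [38, 33, 28, -37, 39, 23] -> [38] -> [] -> [] -> 0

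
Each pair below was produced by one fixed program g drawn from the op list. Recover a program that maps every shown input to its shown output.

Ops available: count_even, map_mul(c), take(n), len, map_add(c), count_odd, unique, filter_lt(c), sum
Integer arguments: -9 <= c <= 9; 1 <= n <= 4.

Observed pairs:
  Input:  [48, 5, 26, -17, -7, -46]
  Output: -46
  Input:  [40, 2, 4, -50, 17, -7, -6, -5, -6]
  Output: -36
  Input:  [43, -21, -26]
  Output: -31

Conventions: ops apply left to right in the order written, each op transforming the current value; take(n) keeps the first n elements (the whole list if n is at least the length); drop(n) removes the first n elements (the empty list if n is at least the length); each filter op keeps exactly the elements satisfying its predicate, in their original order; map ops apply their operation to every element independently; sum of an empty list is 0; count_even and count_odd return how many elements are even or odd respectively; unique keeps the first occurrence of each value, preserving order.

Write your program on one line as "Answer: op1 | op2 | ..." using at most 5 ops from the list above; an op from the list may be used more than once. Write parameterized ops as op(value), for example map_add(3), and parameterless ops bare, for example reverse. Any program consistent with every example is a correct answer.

map_add(3) | filter_lt(-1) | unique | map_add(5) | sum

Check, running the answer program on each example:
  [48, 5, 26, -17, -7, -46] -> [51, 8, 29, -14, -4, -43] -> [-14, -4, -43] -> [-14, -4, -43] -> [-9, 1, -38] -> -46
  [40, 2, 4, -50, 17, -7, -6, -5, -6] -> [43, 5, 7, -47, 20, -4, -3, -2, -3] -> [-47, -4, -3, -2, -3] -> [-47, -4, -3, -2] -> [-42, 1, 2, 3] -> -36
  [43, -21, -26] -> [46, -18, -23] -> [-18, -23] -> [-18, -23] -> [-13, -18] -> -31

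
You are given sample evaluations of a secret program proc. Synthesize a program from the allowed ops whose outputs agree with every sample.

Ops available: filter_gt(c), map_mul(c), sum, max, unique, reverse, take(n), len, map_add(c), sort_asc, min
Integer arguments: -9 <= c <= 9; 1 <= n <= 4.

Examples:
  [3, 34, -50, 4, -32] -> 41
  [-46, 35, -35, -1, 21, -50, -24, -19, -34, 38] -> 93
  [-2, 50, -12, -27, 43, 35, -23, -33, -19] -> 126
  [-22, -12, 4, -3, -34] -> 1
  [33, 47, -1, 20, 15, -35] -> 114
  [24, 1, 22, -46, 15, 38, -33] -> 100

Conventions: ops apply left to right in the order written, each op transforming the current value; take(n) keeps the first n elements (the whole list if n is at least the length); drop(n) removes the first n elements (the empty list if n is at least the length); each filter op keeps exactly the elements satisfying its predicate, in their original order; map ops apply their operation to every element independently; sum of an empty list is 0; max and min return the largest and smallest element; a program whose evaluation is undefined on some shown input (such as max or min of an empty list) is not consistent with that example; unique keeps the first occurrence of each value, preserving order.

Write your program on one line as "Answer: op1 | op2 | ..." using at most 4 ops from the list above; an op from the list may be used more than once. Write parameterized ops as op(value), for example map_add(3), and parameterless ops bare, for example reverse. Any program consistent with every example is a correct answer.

sort_asc | reverse | filter_gt(-6) | sum

Check, running the answer program on each example:
  [3, 34, -50, 4, -32] -> [-50, -32, 3, 4, 34] -> [34, 4, 3, -32, -50] -> [34, 4, 3] -> 41
  [-46, 35, -35, -1, 21, -50, -24, -19, -34, 38] -> [-50, -46, -35, -34, -24, -19, -1, 21, 35, 38] -> [38, 35, 21, -1, -19, -24, -34, -35, -46, -50] -> [38, 35, 21, -1] -> 93
  [-2, 50, -12, -27, 43, 35, -23, -33, -19] -> [-33, -27, -23, -19, -12, -2, 35, 43, 50] -> [50, 43, 35, -2, -12, -19, -23, -27, -33] -> [50, 43, 35, -2] -> 126
  [-22, -12, 4, -3, -34] -> [-34, -22, -12, -3, 4] -> [4, -3, -12, -22, -34] -> [4, -3] -> 1
  [33, 47, -1, 20, 15, -35] -> [-35, -1, 15, 20, 33, 47] -> [47, 33, 20, 15, -1, -35] -> [47, 33, 20, 15, -1] -> 114
  [24, 1, 22, -46, 15, 38, -33] -> [-46, -33, 1, 15, 22, 24, 38] -> [38, 24, 22, 15, 1, -33, -46] -> [38, 24, 22, 15, 1] -> 100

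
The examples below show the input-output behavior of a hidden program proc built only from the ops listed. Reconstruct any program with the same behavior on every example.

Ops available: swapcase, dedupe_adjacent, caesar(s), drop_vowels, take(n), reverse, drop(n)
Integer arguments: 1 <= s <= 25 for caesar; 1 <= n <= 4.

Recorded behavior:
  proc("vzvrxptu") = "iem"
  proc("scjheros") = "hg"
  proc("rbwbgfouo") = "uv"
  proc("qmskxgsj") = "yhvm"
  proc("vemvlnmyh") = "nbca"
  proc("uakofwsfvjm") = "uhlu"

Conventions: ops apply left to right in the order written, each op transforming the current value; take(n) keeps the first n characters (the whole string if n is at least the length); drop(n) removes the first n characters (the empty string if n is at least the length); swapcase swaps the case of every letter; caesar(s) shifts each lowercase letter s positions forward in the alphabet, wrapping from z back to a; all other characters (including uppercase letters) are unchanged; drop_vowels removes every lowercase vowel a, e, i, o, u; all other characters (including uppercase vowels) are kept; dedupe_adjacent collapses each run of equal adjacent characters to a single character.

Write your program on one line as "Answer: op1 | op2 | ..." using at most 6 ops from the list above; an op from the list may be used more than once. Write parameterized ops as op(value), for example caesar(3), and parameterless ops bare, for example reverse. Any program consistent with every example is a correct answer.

drop(4) | take(4) | drop_vowels | caesar(15) | reverse

Check, running the answer program on each example:
  "vzvrxptu" -> "xptu" -> "xptu" -> "xpt" -> "mei" -> "iem"
  "scjheros" -> "eros" -> "eros" -> "rs" -> "gh" -> "hg"
  "rbwbgfouo" -> "gfouo" -> "gfou" -> "gf" -> "vu" -> "uv"
  "qmskxgsj" -> "xgsj" -> "xgsj" -> "xgsj" -> "mvhy" -> "yhvm"
  "vemvlnmyh" -> "lnmyh" -> "lnmy" -> "lnmy" -> "acbn" -> "nbca"
  "uakofwsfvjm" -> "fwsfvjm" -> "fwsf" -> "fwsf" -> "ulhu" -> "uhlu"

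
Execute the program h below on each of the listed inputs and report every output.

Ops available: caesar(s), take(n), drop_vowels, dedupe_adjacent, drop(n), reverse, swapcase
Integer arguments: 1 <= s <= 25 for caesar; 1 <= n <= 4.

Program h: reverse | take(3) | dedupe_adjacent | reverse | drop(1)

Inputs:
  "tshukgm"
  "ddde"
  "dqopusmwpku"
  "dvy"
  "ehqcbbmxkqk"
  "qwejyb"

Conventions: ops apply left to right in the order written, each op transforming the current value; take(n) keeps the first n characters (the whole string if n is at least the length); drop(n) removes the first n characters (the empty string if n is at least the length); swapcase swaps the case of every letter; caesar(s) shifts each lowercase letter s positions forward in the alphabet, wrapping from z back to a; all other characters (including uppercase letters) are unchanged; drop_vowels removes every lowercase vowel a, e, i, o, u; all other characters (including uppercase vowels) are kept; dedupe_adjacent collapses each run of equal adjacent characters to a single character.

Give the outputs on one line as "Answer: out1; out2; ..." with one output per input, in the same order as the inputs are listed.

Execution, op by op:
  "tshukgm" -> "mgkuhst" -> "mgk" -> "mgk" -> "kgm" -> "gm"
  "ddde" -> "eddd" -> "edd" -> "ed" -> "de" -> "e"
  "dqopusmwpku" -> "ukpwmsupoqd" -> "ukp" -> "ukp" -> "pku" -> "ku"
  "dvy" -> "yvd" -> "yvd" -> "yvd" -> "dvy" -> "vy"
  "ehqcbbmxkqk" -> "kqkxmbbcqhe" -> "kqk" -> "kqk" -> "kqk" -> "qk"
  "qwejyb" -> "byjewq" -> "byj" -> "byj" -> "jyb" -> "yb"

"gm"; "e"; "ku"; "vy"; "qk"; "yb"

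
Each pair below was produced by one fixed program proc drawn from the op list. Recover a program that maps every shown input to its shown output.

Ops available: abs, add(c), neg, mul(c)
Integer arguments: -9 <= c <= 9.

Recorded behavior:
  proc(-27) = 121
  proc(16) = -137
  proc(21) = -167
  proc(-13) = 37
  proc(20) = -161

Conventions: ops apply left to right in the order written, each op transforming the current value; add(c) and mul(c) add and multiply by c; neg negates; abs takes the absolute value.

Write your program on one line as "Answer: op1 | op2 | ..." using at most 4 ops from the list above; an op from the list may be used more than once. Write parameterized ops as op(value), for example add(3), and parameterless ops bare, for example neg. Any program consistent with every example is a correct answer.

neg | add(-6) | mul(6) | add(-5)

Check, running the answer program on each example:
  -27 -> 27 -> 21 -> 126 -> 121
  16 -> -16 -> -22 -> -132 -> -137
  21 -> -21 -> -27 -> -162 -> -167
  -13 -> 13 -> 7 -> 42 -> 37
  20 -> -20 -> -26 -> -156 -> -161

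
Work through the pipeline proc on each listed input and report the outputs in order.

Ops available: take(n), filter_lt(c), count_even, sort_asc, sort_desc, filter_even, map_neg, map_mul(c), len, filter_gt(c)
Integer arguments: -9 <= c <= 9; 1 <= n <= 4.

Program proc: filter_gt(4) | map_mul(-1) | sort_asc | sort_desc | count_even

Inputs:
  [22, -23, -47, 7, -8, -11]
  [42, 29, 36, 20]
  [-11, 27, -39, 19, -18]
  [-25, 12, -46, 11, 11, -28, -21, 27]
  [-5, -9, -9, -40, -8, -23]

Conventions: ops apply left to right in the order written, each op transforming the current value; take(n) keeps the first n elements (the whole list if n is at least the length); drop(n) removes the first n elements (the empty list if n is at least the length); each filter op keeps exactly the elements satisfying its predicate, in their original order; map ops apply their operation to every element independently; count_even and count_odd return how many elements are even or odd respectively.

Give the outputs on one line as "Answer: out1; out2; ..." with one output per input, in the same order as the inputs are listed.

Execution, op by op:
  [22, -23, -47, 7, -8, -11] -> [22, 7] -> [-22, -7] -> [-22, -7] -> [-7, -22] -> 1
  [42, 29, 36, 20] -> [42, 29, 36, 20] -> [-42, -29, -36, -20] -> [-42, -36, -29, -20] -> [-20, -29, -36, -42] -> 3
  [-11, 27, -39, 19, -18] -> [27, 19] -> [-27, -19] -> [-27, -19] -> [-19, -27] -> 0
  [-25, 12, -46, 11, 11, -28, -21, 27] -> [12, 11, 11, 27] -> [-12, -11, -11, -27] -> [-27, -12, -11, -11] -> [-11, -11, -12, -27] -> 1
  [-5, -9, -9, -40, -8, -23] -> [] -> [] -> [] -> [] -> 0

1; 3; 0; 1; 0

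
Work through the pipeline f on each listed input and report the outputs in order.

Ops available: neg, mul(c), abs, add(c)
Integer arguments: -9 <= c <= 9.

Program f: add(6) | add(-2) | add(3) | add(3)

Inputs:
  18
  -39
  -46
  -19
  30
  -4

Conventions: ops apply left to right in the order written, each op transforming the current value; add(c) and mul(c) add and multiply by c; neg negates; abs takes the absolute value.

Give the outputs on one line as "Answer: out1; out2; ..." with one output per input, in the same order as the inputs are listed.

Execution, op by op:
  18 -> 24 -> 22 -> 25 -> 28
  -39 -> -33 -> -35 -> -32 -> -29
  -46 -> -40 -> -42 -> -39 -> -36
  -19 -> -13 -> -15 -> -12 -> -9
  30 -> 36 -> 34 -> 37 -> 40
  -4 -> 2 -> 0 -> 3 -> 6

28; -29; -36; -9; 40; 6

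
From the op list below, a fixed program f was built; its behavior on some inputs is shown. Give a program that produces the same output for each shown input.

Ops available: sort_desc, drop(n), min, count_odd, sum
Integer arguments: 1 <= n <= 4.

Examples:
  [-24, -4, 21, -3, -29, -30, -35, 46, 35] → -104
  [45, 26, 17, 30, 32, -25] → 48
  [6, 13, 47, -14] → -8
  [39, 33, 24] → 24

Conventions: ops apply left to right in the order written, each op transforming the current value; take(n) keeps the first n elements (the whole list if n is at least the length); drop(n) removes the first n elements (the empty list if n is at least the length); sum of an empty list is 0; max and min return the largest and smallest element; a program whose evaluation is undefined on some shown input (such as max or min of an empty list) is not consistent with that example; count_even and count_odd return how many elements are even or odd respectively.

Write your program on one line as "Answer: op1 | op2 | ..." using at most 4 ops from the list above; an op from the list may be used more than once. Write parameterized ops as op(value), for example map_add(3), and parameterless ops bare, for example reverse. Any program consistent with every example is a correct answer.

sort_desc | drop(2) | sum

Check, running the answer program on each example:
  [-24, -4, 21, -3, -29, -30, -35, 46, 35] -> [46, 35, 21, -3, -4, -24, -29, -30, -35] -> [21, -3, -4, -24, -29, -30, -35] -> -104
  [45, 26, 17, 30, 32, -25] -> [45, 32, 30, 26, 17, -25] -> [30, 26, 17, -25] -> 48
  [6, 13, 47, -14] -> [47, 13, 6, -14] -> [6, -14] -> -8
  [39, 33, 24] -> [39, 33, 24] -> [24] -> 24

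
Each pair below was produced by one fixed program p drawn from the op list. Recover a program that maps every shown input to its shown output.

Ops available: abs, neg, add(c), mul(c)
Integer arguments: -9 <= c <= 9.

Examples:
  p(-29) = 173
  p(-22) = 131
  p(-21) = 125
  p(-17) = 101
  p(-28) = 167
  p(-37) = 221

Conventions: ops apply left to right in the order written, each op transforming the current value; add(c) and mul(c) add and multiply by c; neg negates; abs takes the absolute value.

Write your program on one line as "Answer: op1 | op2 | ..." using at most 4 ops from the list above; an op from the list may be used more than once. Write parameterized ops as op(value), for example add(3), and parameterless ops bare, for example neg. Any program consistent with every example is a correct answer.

mul(6) | add(4) | neg | add(3)

Check, running the answer program on each example:
  -29 -> -174 -> -170 -> 170 -> 173
  -22 -> -132 -> -128 -> 128 -> 131
  -21 -> -126 -> -122 -> 122 -> 125
  -17 -> -102 -> -98 -> 98 -> 101
  -28 -> -168 -> -164 -> 164 -> 167
  -37 -> -222 -> -218 -> 218 -> 221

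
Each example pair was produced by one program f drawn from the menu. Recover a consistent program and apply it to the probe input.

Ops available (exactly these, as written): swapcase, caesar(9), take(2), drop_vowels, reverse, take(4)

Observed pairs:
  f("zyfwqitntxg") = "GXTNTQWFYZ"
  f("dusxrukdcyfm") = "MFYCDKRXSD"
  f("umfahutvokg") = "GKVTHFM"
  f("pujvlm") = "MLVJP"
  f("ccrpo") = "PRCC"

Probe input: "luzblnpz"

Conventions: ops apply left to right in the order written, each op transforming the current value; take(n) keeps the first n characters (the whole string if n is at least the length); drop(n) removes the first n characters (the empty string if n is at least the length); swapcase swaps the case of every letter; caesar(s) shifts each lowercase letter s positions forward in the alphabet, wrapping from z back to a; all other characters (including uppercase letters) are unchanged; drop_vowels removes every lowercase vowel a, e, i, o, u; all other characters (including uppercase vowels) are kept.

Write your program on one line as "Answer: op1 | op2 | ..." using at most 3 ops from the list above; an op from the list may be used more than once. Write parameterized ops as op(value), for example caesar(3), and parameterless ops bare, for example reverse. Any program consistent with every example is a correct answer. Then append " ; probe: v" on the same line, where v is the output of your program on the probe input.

reverse | drop_vowels | swapcase ; probe: "ZPNLBZL"

Check, running the answer program on each example:
  "zyfwqitntxg" -> "gxtntiqwfyz" -> "gxtntqwfyz" -> "GXTNTQWFYZ"
  "dusxrukdcyfm" -> "mfycdkurxsud" -> "mfycdkrxsd" -> "MFYCDKRXSD"
  "umfahutvokg" -> "gkovtuhafmu" -> "gkvthfm" -> "GKVTHFM"
  "pujvlm" -> "mlvjup" -> "mlvjp" -> "MLVJP"
  "ccrpo" -> "oprcc" -> "prcc" -> "PRCC"
  probe: "luzblnpz" -> "zpnlbzul" -> "zpnlbzl" -> "ZPNLBZL"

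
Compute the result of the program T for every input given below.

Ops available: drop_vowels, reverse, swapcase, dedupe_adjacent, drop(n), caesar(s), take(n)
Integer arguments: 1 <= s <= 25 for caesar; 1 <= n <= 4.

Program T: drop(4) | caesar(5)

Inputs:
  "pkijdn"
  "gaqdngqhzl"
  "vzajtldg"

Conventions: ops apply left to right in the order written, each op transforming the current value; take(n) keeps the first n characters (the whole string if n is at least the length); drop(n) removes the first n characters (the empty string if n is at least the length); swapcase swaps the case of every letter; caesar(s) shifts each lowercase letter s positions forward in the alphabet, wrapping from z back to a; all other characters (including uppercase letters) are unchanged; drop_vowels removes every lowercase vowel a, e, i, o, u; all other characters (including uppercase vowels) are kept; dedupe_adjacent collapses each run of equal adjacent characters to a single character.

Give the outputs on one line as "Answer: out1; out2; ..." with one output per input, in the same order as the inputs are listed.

Execution, op by op:
  "pkijdn" -> "dn" -> "is"
  "gaqdngqhzl" -> "ngqhzl" -> "slvmeq"
  "vzajtldg" -> "tldg" -> "yqil"

"is"; "slvmeq"; "yqil"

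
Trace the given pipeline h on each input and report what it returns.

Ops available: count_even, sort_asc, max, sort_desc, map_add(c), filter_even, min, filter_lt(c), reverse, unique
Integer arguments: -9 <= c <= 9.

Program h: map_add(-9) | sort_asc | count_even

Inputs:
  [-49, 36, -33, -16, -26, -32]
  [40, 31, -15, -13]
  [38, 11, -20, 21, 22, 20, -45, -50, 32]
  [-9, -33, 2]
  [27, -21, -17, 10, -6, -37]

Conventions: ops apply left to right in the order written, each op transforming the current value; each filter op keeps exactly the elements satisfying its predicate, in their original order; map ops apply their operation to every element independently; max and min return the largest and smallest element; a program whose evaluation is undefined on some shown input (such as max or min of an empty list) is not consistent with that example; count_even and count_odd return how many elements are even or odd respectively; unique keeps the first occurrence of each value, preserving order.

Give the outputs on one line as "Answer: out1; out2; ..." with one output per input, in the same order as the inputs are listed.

2; 3; 3; 2; 4

Execution, op by op:
  [-49, 36, -33, -16, -26, -32] -> [-58, 27, -42, -25, -35, -41] -> [-58, -42, -41, -35, -25, 27] -> 2
  [40, 31, -15, -13] -> [31, 22, -24, -22] -> [-24, -22, 22, 31] -> 3
  [38, 11, -20, 21, 22, 20, -45, -50, 32] -> [29, 2, -29, 12, 13, 11, -54, -59, 23] -> [-59, -54, -29, 2, 11, 12, 13, 23, 29] -> 3
  [-9, -33, 2] -> [-18, -42, -7] -> [-42, -18, -7] -> 2
  [27, -21, -17, 10, -6, -37] -> [18, -30, -26, 1, -15, -46] -> [-46, -30, -26, -15, 1, 18] -> 4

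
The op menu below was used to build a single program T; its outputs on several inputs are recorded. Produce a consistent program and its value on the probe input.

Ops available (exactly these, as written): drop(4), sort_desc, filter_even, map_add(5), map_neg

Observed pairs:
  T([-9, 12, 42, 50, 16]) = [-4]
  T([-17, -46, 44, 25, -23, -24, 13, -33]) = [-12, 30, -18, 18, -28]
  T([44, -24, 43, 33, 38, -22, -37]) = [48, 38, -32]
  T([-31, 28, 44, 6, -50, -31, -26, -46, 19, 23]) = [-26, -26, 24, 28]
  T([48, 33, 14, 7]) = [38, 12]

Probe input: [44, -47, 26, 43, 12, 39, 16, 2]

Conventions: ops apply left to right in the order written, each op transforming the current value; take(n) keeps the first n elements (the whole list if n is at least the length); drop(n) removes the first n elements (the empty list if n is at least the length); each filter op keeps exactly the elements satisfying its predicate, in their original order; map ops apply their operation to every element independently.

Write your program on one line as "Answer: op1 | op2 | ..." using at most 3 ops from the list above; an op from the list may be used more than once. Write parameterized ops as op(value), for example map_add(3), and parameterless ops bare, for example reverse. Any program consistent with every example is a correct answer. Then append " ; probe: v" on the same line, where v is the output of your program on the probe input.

map_add(5) | filter_even ; probe: [-42, 48, 44]

Check, running the answer program on each example:
  [-9, 12, 42, 50, 16] -> [-4, 17, 47, 55, 21] -> [-4]
  [-17, -46, 44, 25, -23, -24, 13, -33] -> [-12, -41, 49, 30, -18, -19, 18, -28] -> [-12, 30, -18, 18, -28]
  [44, -24, 43, 33, 38, -22, -37] -> [49, -19, 48, 38, 43, -17, -32] -> [48, 38, -32]
  [-31, 28, 44, 6, -50, -31, -26, -46, 19, 23] -> [-26, 33, 49, 11, -45, -26, -21, -41, 24, 28] -> [-26, -26, 24, 28]
  [48, 33, 14, 7] -> [53, 38, 19, 12] -> [38, 12]
  probe: [44, -47, 26, 43, 12, 39, 16, 2] -> [49, -42, 31, 48, 17, 44, 21, 7] -> [-42, 48, 44]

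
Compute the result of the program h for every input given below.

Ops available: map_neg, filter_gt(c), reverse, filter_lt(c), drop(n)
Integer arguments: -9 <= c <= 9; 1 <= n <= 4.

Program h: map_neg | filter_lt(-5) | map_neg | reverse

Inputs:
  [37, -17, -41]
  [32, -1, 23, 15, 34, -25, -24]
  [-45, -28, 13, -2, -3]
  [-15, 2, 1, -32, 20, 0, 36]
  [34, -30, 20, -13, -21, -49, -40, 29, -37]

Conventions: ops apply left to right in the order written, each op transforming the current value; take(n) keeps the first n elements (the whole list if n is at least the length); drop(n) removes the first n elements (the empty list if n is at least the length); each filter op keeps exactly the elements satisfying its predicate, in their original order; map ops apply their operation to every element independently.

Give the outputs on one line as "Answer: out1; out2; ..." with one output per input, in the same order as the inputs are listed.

Execution, op by op:
  [37, -17, -41] -> [-37, 17, 41] -> [-37] -> [37] -> [37]
  [32, -1, 23, 15, 34, -25, -24] -> [-32, 1, -23, -15, -34, 25, 24] -> [-32, -23, -15, -34] -> [32, 23, 15, 34] -> [34, 15, 23, 32]
  [-45, -28, 13, -2, -3] -> [45, 28, -13, 2, 3] -> [-13] -> [13] -> [13]
  [-15, 2, 1, -32, 20, 0, 36] -> [15, -2, -1, 32, -20, 0, -36] -> [-20, -36] -> [20, 36] -> [36, 20]
  [34, -30, 20, -13, -21, -49, -40, 29, -37] -> [-34, 30, -20, 13, 21, 49, 40, -29, 37] -> [-34, -20, -29] -> [34, 20, 29] -> [29, 20, 34]

[37]; [34, 15, 23, 32]; [13]; [36, 20]; [29, 20, 34]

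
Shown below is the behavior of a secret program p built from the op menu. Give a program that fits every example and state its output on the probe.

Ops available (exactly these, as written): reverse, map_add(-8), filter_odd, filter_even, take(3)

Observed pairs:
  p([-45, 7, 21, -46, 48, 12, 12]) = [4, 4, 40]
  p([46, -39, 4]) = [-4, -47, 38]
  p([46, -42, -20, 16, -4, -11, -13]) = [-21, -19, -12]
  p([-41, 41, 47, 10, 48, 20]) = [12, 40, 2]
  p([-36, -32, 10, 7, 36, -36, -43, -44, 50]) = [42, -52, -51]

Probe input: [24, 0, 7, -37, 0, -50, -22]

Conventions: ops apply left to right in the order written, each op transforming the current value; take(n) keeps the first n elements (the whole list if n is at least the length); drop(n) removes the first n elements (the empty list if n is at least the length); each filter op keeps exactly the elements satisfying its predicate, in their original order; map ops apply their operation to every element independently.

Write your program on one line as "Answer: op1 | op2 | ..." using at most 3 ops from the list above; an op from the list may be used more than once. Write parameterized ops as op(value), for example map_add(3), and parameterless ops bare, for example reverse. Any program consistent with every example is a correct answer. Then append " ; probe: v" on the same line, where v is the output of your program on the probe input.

reverse | take(3) | map_add(-8) ; probe: [-30, -58, -8]

Check, running the answer program on each example:
  [-45, 7, 21, -46, 48, 12, 12] -> [12, 12, 48, -46, 21, 7, -45] -> [12, 12, 48] -> [4, 4, 40]
  [46, -39, 4] -> [4, -39, 46] -> [4, -39, 46] -> [-4, -47, 38]
  [46, -42, -20, 16, -4, -11, -13] -> [-13, -11, -4, 16, -20, -42, 46] -> [-13, -11, -4] -> [-21, -19, -12]
  [-41, 41, 47, 10, 48, 20] -> [20, 48, 10, 47, 41, -41] -> [20, 48, 10] -> [12, 40, 2]
  [-36, -32, 10, 7, 36, -36, -43, -44, 50] -> [50, -44, -43, -36, 36, 7, 10, -32, -36] -> [50, -44, -43] -> [42, -52, -51]
  probe: [24, 0, 7, -37, 0, -50, -22] -> [-22, -50, 0, -37, 7, 0, 24] -> [-22, -50, 0] -> [-30, -58, -8]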